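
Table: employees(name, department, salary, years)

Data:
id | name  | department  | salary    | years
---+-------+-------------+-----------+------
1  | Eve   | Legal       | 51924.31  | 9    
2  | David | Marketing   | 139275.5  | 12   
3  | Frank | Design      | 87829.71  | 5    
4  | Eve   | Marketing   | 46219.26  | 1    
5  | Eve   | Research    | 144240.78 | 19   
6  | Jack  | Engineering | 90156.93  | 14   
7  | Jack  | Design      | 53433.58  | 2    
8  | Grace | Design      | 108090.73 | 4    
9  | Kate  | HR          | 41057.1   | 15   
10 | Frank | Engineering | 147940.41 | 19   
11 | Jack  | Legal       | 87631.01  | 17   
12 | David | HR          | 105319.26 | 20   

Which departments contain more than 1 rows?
SELECT department, COUNT(*) as cnt
FROM employees
GROUP BY department
HAVING COUNT(*) > 1

Result:
  Design: 3
  Engineering: 2
  HR: 2
  Legal: 2
  Marketing: 2

Note: HAVING filters groups after aggregation, WHERE filters rows before.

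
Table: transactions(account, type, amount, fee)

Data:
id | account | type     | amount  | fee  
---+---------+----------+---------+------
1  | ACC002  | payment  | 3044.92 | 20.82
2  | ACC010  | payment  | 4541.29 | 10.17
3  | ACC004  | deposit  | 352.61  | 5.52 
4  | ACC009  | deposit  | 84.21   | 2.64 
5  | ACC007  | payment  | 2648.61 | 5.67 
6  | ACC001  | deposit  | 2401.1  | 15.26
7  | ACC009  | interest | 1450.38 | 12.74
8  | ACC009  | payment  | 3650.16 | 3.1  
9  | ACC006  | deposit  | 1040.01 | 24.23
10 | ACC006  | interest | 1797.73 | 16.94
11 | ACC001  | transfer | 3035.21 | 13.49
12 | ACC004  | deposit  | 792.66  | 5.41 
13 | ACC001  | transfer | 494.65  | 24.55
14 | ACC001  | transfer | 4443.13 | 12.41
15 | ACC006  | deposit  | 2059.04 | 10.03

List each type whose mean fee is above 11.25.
SELECT type, AVG(fee)
FROM transactions
GROUP BY type
HAVING AVG(fee) > 11.25

Result:
  interest: avg=14.84
  transfer: avg=16.82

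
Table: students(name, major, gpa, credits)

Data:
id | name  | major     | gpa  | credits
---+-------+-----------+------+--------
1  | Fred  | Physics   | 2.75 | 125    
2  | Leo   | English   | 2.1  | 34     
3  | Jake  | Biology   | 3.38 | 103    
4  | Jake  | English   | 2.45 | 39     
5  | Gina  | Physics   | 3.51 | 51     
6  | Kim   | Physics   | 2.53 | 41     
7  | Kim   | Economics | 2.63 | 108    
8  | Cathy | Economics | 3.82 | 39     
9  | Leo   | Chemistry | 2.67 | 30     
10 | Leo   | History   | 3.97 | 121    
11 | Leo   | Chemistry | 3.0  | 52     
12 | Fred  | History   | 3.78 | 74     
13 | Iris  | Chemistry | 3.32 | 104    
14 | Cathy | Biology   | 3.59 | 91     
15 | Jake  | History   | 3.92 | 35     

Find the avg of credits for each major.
SELECT major, AVG(credits) as result
FROM students
GROUP BY major

Result:
  Biology: 97.00
  Chemistry: 62.00
  Economics: 73.50
  English: 36.50
  History: 76.67
  Physics: 72.33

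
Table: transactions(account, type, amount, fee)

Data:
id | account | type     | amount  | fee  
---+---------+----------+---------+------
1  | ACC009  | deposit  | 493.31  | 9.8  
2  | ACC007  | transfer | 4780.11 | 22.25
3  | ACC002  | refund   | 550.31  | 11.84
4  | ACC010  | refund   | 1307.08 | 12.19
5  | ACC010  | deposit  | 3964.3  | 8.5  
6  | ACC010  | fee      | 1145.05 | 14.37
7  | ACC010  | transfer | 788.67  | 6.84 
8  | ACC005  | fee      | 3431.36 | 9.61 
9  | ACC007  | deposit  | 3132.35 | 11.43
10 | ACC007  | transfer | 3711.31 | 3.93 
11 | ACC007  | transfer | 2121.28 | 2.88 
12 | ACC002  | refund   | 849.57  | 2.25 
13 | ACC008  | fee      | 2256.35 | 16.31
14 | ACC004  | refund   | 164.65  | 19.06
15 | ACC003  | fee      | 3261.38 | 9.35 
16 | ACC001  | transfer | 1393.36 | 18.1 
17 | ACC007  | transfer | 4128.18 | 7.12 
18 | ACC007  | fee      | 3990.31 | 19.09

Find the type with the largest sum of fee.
SELECT type, SUM(fee) as val
FROM transactions
GROUP BY type
ORDER BY val DESC
LIMIT 1

Result: fee with sum(fee) = 68.73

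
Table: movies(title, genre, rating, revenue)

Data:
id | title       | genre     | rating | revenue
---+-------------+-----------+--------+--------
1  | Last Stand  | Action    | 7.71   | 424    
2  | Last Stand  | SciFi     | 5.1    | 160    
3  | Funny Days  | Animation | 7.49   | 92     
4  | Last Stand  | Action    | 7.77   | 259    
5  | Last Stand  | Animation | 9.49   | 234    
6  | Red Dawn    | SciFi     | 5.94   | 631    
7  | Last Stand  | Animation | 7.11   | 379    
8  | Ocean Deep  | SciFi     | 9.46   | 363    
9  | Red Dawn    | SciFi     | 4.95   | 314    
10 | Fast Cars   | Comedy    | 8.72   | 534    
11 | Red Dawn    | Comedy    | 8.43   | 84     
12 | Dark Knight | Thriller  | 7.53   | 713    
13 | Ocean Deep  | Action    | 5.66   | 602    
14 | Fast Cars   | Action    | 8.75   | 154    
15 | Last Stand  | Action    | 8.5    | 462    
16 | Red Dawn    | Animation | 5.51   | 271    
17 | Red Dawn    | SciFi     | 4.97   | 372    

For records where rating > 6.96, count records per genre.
SELECT genre, COUNT(*)
FROM movies
WHERE rating > 6.96
GROUP BY genre

Note: WHERE filters rows before grouping.

Result:
  Action: 4
  Animation: 3
  Comedy: 2
  SciFi: 1
  Thriller: 1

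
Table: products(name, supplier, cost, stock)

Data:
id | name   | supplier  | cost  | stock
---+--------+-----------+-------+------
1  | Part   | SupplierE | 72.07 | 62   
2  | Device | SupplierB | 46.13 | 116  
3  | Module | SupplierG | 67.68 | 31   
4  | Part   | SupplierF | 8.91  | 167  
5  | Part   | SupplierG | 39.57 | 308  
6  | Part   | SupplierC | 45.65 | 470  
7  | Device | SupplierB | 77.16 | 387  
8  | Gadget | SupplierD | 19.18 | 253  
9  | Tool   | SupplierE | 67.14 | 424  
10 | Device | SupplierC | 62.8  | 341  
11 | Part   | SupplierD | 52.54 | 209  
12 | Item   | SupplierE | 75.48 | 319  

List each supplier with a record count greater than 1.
SELECT supplier, COUNT(*) as cnt
FROM products
GROUP BY supplier
HAVING COUNT(*) > 1

Result:
  SupplierB: 2
  SupplierC: 2
  SupplierD: 2
  SupplierE: 3
  SupplierG: 2

Note: HAVING filters groups after aggregation, WHERE filters rows before.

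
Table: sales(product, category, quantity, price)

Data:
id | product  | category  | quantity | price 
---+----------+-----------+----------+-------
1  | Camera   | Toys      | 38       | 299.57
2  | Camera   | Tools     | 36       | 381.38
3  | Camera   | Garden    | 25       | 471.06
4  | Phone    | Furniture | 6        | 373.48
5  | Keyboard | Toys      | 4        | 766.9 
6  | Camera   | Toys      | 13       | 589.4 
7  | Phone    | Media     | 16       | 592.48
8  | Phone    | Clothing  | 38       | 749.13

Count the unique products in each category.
SELECT category, COUNT(DISTINCT product)
FROM sales
GROUP BY category

Result:
  Clothing: 1 distinct
  Furniture: 1 distinct
  Garden: 1 distinct
  Media: 1 distinct
  Tools: 1 distinct
  Toys: 2 distinct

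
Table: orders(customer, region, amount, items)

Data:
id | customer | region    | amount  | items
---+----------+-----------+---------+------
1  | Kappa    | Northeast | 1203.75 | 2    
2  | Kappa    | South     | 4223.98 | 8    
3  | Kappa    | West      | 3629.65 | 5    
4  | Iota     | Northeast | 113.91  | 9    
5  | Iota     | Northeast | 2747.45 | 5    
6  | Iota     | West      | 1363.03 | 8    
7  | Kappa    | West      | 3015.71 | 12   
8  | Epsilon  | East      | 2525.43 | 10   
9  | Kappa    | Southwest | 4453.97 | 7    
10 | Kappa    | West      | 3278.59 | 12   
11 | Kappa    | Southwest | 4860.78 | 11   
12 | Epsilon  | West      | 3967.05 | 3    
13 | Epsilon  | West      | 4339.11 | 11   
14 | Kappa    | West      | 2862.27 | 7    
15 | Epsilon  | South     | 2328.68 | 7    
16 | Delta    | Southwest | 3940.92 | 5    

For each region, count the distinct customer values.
SELECT region, COUNT(DISTINCT customer)
FROM orders
GROUP BY region

Result:
  East: 1 distinct
  Northeast: 2 distinct
  South: 2 distinct
  Southwest: 2 distinct
  West: 3 distinct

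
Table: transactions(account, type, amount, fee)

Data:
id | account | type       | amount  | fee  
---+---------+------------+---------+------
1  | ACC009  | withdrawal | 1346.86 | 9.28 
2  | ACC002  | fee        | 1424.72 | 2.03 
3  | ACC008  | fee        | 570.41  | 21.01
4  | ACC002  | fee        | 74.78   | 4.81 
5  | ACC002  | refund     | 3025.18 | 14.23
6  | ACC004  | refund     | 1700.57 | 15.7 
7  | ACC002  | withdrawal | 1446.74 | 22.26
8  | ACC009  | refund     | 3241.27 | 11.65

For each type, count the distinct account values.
SELECT type, COUNT(DISTINCT account)
FROM transactions
GROUP BY type

Result:
  fee: 2 distinct
  refund: 3 distinct
  withdrawal: 2 distinct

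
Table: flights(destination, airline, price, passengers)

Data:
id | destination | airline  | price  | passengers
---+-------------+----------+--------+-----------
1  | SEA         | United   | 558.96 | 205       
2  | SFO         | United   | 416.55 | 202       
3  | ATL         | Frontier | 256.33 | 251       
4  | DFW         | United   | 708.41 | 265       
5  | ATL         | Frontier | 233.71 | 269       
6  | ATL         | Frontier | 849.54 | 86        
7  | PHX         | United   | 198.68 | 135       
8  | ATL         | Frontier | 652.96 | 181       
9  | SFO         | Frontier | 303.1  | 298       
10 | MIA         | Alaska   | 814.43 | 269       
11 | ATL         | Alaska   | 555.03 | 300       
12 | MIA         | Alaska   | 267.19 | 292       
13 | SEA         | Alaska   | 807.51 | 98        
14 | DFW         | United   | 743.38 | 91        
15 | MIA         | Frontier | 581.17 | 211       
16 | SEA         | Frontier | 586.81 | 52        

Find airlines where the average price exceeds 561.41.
SELECT airline, AVG(price)
FROM flights
GROUP BY airline
HAVING AVG(price) > 561.41

Result:
  Alaska: avg=611.04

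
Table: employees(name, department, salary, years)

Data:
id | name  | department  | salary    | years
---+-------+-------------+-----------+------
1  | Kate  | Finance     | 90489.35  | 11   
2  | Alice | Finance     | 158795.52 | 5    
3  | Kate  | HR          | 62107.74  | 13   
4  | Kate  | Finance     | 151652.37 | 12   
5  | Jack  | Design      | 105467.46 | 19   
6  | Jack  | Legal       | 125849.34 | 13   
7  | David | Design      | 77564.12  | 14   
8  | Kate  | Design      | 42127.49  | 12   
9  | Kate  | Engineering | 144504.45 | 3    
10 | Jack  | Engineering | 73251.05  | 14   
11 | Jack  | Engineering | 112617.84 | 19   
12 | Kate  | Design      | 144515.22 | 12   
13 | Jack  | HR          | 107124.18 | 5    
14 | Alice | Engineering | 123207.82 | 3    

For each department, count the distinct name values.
SELECT department, COUNT(DISTINCT name)
FROM employees
GROUP BY department

Result:
  Design: 3 distinct
  Engineering: 3 distinct
  Finance: 2 distinct
  HR: 2 distinct
  Legal: 1 distinct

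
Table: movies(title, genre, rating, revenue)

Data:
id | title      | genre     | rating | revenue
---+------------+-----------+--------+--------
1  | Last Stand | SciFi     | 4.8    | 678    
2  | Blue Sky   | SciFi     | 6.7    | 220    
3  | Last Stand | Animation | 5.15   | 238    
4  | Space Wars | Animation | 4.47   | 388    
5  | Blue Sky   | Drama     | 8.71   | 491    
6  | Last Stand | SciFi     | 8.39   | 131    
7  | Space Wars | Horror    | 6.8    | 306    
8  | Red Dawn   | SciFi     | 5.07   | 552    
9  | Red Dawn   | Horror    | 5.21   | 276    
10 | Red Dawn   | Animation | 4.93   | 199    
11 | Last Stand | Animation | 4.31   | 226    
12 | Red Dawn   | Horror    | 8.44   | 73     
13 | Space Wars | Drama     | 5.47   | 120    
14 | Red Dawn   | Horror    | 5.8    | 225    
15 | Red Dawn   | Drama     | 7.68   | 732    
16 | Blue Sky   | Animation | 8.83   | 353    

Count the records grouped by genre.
SELECT genre, COUNT(*) as count
FROM movies
GROUP BY genre

Result:
  Animation: 5
  Drama: 3
  Horror: 4
  SciFi: 4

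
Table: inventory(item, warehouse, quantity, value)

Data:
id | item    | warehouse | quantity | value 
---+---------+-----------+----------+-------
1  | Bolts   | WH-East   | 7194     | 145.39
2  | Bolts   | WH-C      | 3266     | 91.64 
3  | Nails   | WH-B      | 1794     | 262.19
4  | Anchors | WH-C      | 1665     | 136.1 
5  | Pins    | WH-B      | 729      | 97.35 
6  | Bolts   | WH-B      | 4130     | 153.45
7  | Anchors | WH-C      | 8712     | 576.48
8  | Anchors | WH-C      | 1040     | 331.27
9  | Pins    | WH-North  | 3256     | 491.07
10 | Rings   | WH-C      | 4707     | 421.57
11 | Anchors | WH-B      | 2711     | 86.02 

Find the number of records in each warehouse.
SELECT warehouse, COUNT(*) as count
FROM inventory
GROUP BY warehouse

Result:
  WH-B: 4
  WH-C: 5
  WH-East: 1
  WH-North: 1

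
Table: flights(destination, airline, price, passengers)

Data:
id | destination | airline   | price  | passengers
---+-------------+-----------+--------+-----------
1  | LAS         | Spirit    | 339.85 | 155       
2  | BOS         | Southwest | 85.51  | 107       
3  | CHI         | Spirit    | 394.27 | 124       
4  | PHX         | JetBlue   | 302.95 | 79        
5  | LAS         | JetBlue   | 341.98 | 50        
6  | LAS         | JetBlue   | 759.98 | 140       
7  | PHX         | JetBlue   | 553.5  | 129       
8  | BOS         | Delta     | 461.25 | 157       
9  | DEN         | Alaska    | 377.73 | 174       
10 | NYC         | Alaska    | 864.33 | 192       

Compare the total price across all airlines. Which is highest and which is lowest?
SELECT airline, SUM(price)
FROM flights
GROUP BY airline
ORDER BY SUM(price)

All groups:
  Southwest: 85.51
  Delta: 461.25
  Spirit: 734.12
  Alaska: 1242.06
  JetBlue: 1958.41

Highest: JetBlue (1958.41)
Lowest: Southwest (85.51)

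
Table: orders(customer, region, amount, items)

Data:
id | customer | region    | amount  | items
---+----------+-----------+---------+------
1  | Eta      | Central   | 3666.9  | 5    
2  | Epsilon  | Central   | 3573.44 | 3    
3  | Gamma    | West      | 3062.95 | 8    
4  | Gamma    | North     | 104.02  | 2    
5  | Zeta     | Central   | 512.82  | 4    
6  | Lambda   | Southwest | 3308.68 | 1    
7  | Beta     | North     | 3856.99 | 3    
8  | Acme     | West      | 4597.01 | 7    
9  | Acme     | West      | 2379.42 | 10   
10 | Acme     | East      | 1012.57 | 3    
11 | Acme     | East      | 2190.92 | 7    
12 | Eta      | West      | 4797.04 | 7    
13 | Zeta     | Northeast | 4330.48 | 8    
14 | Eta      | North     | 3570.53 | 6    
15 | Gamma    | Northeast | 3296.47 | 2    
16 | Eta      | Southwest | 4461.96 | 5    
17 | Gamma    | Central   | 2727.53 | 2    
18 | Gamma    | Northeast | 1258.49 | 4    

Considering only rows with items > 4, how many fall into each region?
SELECT region, COUNT(*)
FROM orders
WHERE items > 4
GROUP BY region

Note: WHERE filters rows before grouping.

Result:
  Central: 1
  East: 1
  North: 1
  Northeast: 1
  Southwest: 1
  West: 4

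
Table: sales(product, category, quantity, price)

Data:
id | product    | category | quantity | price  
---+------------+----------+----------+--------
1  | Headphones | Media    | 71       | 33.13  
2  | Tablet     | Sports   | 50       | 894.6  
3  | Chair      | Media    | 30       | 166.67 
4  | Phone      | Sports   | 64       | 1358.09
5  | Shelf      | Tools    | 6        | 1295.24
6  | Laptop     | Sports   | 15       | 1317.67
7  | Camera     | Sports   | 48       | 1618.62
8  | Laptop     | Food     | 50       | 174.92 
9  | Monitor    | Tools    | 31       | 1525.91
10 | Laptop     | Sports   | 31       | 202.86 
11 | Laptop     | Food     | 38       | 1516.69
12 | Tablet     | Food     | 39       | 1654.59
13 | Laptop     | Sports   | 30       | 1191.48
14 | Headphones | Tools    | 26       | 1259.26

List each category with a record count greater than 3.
SELECT category, COUNT(*) as cnt
FROM sales
GROUP BY category
HAVING COUNT(*) > 3

Result:
  Sports: 6

Note: HAVING filters groups after aggregation, WHERE filters rows before.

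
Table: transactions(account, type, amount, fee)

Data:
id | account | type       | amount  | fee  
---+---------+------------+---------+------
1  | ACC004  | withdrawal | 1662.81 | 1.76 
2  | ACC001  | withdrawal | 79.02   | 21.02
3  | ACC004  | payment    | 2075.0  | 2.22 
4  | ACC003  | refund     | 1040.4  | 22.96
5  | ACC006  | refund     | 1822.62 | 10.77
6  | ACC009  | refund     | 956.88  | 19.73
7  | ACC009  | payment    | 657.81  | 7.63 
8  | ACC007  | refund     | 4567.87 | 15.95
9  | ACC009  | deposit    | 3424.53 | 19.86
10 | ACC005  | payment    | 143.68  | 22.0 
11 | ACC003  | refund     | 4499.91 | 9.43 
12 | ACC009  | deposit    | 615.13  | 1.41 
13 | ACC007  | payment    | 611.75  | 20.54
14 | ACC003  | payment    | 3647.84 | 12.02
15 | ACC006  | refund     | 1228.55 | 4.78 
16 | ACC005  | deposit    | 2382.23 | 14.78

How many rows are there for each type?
SELECT type, COUNT(*) as count
FROM transactions
GROUP BY type

Result:
  deposit: 3
  payment: 5
  refund: 6
  withdrawal: 2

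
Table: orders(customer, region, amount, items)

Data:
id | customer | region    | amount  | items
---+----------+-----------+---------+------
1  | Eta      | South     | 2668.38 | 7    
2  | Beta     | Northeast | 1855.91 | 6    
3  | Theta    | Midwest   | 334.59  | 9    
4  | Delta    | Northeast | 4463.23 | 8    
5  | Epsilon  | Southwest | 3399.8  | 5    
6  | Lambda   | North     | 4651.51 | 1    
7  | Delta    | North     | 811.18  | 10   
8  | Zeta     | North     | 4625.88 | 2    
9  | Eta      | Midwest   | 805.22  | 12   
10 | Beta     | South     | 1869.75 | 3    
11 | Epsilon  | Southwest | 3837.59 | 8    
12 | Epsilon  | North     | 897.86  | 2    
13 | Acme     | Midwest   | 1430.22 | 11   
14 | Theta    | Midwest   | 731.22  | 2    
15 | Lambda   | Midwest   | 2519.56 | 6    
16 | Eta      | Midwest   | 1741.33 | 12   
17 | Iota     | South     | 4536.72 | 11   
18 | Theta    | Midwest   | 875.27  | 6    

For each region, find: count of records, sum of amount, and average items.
SELECT region,
       COUNT(*) as cnt,
       SUM(amount) as total_amount,
       AVG(items) as avg_items
FROM orders
GROUP BY region

Result:
  Midwest: 7 records, 8437.41 total amount, 8.29 avg items
  North: 4 records, 10986.43 total amount, 3.75 avg items
  Northeast: 2 records, 6319.14 total amount, 7.00 avg items
  South: 3 records, 9074.85 total amount, 7.00 avg items
  Southwest: 2 records, 7237.39 total amount, 6.50 avg items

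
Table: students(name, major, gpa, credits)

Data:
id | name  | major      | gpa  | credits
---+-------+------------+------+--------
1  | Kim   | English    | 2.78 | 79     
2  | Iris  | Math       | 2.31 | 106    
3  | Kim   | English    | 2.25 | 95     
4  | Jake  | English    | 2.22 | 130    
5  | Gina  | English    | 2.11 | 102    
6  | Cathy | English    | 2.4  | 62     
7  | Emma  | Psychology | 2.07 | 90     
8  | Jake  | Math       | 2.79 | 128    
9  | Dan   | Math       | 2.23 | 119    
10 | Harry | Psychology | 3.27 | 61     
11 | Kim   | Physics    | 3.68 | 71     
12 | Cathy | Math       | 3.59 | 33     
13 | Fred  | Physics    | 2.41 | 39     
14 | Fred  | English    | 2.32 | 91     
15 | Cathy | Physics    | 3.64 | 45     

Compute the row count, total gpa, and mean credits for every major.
SELECT major,
       COUNT(*) as cnt,
       SUM(gpa) as total_gpa,
       AVG(credits) as avg_credits
FROM students
GROUP BY major

Result:
  English: 6 records, 14.08 total gpa, 93.17 avg credits
  Math: 4 records, 10.92 total gpa, 96.50 avg credits
  Physics: 3 records, 9.73 total gpa, 51.67 avg credits
  Psychology: 2 records, 5.34 total gpa, 75.50 avg credits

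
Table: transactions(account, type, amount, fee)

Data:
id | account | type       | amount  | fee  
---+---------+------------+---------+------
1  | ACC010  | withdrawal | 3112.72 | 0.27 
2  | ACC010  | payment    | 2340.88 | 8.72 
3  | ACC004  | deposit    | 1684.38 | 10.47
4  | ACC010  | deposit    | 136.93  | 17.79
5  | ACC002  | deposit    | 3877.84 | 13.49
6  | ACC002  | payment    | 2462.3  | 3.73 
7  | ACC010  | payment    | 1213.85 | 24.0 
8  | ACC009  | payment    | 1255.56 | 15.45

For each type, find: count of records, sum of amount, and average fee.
SELECT type,
       COUNT(*) as cnt,
       SUM(amount) as total_amount,
       AVG(fee) as avg_fee
FROM transactions
GROUP BY type

Result:
  deposit: 3 records, 5699.15 total amount, 13.92 avg fee
  payment: 4 records, 7272.59 total amount, 12.98 avg fee
  withdrawal: 1 records, 3112.72 total amount, 0.27 avg fee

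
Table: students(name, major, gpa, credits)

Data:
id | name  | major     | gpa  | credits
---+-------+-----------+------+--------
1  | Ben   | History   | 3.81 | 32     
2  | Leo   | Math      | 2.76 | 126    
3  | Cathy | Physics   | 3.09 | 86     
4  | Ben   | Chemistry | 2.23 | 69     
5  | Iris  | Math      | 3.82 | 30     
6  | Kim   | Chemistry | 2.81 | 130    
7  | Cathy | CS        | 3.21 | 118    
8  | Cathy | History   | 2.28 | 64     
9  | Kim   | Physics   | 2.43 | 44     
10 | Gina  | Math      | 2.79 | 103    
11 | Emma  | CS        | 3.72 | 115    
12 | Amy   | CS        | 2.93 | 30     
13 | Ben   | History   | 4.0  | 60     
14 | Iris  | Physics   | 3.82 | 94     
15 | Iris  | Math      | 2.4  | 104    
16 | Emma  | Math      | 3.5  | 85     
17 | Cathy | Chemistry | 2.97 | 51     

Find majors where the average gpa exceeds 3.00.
SELECT major, AVG(gpa)
FROM students
GROUP BY major
HAVING AVG(gpa) > 3.00

Result:
  CS: avg=3.29
  History: avg=3.36
  Math: avg=3.05
  Physics: avg=3.11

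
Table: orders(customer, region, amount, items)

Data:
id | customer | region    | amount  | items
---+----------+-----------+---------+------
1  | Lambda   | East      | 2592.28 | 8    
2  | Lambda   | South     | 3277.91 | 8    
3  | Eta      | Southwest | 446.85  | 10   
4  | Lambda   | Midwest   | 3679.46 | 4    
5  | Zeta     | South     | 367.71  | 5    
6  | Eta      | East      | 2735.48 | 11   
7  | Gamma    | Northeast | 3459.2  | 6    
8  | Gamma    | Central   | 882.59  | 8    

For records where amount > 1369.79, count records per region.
SELECT region, COUNT(*)
FROM orders
WHERE amount > 1369.79
GROUP BY region

Note: WHERE filters rows before grouping.

Result:
  East: 2
  Midwest: 1
  Northeast: 1
  South: 1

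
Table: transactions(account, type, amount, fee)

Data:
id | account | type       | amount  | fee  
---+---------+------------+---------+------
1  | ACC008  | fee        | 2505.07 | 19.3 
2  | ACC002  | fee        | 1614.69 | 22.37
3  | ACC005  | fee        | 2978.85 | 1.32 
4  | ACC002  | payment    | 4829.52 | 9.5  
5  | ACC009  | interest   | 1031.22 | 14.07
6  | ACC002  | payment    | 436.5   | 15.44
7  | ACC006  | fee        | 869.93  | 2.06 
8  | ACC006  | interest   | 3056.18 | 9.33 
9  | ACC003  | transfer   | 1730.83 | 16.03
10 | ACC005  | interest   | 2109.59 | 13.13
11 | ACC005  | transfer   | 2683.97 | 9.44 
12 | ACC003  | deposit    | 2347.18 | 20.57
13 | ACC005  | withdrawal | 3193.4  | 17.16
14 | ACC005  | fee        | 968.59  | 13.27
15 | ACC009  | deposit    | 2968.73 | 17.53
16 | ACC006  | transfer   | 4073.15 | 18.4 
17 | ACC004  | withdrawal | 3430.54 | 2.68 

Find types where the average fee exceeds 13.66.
SELECT type, AVG(fee)
FROM transactions
GROUP BY type
HAVING AVG(fee) > 13.66

Result:
  deposit: avg=19.05
  transfer: avg=14.62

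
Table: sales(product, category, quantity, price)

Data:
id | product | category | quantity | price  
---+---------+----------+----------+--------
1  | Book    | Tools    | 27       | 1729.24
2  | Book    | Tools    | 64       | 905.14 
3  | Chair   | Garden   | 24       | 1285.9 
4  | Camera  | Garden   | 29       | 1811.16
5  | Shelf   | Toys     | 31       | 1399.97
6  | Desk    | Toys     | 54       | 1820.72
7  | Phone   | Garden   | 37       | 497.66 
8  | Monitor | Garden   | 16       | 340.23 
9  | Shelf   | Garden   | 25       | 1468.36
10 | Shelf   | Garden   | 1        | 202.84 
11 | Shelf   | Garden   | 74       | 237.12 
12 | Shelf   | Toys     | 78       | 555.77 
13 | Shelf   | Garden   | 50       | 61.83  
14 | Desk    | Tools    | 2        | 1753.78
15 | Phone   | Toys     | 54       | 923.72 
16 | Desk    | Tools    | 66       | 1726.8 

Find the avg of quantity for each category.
SELECT category, AVG(quantity) as result
FROM sales
GROUP BY category

Result:
  Garden: 32.00
  Tools: 39.75
  Toys: 54.25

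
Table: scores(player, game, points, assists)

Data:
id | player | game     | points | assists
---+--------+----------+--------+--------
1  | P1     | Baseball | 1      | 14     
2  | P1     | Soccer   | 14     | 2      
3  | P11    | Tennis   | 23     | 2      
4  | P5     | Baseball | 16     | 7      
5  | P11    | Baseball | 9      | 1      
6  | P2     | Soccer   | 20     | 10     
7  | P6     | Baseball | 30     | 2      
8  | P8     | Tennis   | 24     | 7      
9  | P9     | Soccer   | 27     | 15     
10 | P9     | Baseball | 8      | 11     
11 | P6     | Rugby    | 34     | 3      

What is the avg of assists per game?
SELECT game, AVG(assists) as result
FROM scores
GROUP BY game

Result:
  Baseball: 7.00
  Rugby: 3.00
  Soccer: 9.00
  Tennis: 4.50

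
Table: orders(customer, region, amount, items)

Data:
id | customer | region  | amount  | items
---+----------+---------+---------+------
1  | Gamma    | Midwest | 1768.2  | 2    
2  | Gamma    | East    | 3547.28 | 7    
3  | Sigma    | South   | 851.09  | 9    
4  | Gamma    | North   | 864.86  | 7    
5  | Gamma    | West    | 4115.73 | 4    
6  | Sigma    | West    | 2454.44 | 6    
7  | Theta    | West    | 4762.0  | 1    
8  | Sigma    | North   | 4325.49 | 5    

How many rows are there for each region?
SELECT region, COUNT(*) as count
FROM orders
GROUP BY region

Result:
  East: 1
  Midwest: 1
  North: 2
  South: 1
  West: 3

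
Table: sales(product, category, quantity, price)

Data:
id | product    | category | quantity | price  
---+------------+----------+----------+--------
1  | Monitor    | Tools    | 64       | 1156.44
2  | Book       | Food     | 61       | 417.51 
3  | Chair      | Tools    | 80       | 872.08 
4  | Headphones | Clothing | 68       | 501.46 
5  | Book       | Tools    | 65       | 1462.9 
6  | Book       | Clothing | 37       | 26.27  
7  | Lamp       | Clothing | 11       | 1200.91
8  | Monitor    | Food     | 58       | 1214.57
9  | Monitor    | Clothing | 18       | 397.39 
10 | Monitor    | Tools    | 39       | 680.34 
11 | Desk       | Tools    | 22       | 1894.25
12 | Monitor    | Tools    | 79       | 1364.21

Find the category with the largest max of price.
SELECT category, MAX(price) as val
FROM sales
GROUP BY category
ORDER BY val DESC
LIMIT 1

Result: Tools with max(price) = 1894.25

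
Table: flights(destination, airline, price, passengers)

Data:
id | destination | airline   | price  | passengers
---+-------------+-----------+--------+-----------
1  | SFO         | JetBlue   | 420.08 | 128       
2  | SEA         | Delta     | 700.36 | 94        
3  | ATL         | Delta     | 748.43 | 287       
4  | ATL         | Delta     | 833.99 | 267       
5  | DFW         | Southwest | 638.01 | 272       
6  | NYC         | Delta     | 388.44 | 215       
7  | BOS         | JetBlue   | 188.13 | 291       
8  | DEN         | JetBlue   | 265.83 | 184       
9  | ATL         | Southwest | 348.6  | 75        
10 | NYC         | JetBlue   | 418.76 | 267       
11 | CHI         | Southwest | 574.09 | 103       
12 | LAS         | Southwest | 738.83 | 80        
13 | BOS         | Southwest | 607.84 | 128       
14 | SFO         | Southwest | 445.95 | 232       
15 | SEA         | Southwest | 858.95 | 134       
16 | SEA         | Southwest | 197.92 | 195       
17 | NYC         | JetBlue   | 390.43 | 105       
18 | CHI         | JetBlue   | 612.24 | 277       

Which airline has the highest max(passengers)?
SELECT airline, MAX(passengers) as val
FROM flights
GROUP BY airline
ORDER BY val DESC
LIMIT 1

Result: JetBlue with max(passengers) = 291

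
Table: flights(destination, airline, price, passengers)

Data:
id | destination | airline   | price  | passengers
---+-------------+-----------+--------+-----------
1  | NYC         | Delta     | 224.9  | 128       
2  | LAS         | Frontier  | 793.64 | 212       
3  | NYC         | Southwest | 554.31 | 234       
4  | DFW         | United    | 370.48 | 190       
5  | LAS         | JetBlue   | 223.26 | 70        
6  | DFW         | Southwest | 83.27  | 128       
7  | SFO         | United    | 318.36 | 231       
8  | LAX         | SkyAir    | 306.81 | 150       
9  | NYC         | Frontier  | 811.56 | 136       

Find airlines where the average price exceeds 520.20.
SELECT airline, AVG(price)
FROM flights
GROUP BY airline
HAVING AVG(price) > 520.20

Result:
  Frontier: avg=802.60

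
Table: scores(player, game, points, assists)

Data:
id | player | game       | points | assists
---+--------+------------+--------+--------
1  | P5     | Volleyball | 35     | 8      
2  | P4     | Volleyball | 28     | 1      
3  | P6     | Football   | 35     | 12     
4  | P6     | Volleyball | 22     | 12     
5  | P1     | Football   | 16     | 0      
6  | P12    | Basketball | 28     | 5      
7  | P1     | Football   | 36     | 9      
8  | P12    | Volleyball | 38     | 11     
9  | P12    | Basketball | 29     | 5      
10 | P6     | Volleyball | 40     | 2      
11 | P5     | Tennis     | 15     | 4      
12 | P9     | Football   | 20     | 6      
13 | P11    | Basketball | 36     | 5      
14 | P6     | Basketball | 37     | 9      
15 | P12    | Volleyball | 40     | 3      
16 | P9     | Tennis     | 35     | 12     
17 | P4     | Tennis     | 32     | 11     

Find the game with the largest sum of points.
SELECT game, SUM(points) as val
FROM scores
GROUP BY game
ORDER BY val DESC
LIMIT 1

Result: Volleyball with sum(points) = 203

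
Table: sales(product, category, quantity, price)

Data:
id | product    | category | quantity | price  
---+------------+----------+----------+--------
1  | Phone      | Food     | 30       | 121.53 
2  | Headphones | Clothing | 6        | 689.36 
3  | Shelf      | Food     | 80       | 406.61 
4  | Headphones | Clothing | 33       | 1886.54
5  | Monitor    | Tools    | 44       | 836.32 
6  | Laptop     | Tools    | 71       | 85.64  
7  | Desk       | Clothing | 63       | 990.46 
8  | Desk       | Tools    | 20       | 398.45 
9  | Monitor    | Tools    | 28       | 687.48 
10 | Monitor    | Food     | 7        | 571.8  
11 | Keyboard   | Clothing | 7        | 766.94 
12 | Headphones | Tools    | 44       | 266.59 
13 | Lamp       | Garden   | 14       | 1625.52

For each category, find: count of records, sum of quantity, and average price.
SELECT category,
       COUNT(*) as cnt,
       SUM(quantity) as total_quantity,
       AVG(price) as avg_price
FROM sales
GROUP BY category

Result:
  Clothing: 4 records, 109 total quantity, 1083.33 avg price
  Food: 3 records, 117 total quantity, 366.65 avg price
  Garden: 1 records, 14 total quantity, 1625.52 avg price
  Tools: 5 records, 207 total quantity, 454.90 avg price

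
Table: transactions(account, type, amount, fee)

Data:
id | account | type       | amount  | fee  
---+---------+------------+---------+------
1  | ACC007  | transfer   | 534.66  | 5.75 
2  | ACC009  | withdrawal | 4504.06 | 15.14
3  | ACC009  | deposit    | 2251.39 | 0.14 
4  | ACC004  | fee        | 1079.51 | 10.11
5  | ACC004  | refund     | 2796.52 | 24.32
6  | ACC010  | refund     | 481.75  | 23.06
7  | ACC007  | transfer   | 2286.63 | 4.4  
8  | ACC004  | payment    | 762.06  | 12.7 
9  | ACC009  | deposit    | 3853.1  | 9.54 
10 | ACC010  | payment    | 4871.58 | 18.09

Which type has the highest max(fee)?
SELECT type, MAX(fee) as val
FROM transactions
GROUP BY type
ORDER BY val DESC
LIMIT 1

Result: refund with max(fee) = 24.32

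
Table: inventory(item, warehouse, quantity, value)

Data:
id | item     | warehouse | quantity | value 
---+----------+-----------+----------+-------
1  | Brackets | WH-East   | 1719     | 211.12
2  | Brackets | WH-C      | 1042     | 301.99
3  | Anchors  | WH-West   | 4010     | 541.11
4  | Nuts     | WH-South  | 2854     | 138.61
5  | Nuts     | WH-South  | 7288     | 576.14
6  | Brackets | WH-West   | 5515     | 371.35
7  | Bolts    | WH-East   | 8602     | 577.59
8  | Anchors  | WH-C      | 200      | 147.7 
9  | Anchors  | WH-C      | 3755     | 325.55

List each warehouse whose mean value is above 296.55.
SELECT warehouse, AVG(value)
FROM inventory
GROUP BY warehouse
HAVING AVG(value) > 296.55

Result:
  WH-East: avg=394.36
  WH-South: avg=357.38
  WH-West: avg=456.23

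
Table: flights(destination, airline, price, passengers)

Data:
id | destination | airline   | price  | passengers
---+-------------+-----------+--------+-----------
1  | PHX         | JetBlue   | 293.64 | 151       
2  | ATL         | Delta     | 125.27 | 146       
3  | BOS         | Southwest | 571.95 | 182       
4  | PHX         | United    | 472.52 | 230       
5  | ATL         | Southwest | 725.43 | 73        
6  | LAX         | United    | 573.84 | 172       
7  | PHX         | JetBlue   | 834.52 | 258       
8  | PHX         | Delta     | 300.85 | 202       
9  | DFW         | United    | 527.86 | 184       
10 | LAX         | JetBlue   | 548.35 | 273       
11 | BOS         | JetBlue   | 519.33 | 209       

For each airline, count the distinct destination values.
SELECT airline, COUNT(DISTINCT destination)
FROM flights
GROUP BY airline

Result:
  Delta: 2 distinct
  JetBlue: 3 distinct
  Southwest: 2 distinct
  United: 3 distinct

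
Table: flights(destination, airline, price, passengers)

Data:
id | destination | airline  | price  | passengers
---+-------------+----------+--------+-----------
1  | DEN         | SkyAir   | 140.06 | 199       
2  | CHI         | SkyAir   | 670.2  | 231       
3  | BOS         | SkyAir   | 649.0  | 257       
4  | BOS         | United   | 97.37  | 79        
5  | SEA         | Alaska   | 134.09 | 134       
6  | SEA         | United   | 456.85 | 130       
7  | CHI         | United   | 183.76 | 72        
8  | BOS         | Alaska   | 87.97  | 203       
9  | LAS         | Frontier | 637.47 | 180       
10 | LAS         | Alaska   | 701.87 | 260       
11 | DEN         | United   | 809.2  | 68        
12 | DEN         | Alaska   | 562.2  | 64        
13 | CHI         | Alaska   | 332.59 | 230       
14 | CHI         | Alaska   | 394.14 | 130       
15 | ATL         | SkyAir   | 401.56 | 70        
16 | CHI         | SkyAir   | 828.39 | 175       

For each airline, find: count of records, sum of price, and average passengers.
SELECT airline,
       COUNT(*) as cnt,
       SUM(price) as total_price,
       AVG(passengers) as avg_passengers
FROM flights
GROUP BY airline

Result:
  Alaska: 6 records, 2212.86 total price, 170.17 avg passengers
  Frontier: 1 records, 637.47 total price, 180.00 avg passengers
  SkyAir: 5 records, 2689.21 total price, 186.40 avg passengers
  United: 4 records, 1547.18 total price, 87.25 avg passengers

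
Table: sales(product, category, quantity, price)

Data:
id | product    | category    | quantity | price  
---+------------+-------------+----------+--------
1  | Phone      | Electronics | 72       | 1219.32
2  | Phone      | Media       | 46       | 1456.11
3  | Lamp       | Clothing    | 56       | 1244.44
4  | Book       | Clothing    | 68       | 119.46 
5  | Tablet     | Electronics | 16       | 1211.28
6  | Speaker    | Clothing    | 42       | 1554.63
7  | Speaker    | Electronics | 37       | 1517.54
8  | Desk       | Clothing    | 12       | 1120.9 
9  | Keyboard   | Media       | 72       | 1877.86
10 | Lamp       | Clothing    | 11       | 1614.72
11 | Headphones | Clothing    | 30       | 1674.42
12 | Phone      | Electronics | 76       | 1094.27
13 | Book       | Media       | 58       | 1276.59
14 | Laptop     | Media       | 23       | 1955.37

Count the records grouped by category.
SELECT category, COUNT(*) as count
FROM sales
GROUP BY category

Result:
  Clothing: 6
  Electronics: 4
  Media: 4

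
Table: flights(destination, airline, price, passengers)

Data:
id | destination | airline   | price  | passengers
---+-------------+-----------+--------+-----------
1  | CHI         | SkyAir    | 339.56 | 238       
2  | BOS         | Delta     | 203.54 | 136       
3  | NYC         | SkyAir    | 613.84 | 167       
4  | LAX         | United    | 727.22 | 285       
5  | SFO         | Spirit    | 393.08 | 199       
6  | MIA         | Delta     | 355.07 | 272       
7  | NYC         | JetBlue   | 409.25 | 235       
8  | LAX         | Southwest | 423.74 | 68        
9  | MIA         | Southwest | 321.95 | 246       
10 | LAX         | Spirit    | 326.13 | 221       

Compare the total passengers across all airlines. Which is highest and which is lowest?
SELECT airline, SUM(passengers)
FROM flights
GROUP BY airline
ORDER BY SUM(passengers)

All groups:
  JetBlue: 235
  United: 285
  Southwest: 314
  SkyAir: 405
  Delta: 408
  Spirit: 420

Highest: Spirit (420)
Lowest: JetBlue (235)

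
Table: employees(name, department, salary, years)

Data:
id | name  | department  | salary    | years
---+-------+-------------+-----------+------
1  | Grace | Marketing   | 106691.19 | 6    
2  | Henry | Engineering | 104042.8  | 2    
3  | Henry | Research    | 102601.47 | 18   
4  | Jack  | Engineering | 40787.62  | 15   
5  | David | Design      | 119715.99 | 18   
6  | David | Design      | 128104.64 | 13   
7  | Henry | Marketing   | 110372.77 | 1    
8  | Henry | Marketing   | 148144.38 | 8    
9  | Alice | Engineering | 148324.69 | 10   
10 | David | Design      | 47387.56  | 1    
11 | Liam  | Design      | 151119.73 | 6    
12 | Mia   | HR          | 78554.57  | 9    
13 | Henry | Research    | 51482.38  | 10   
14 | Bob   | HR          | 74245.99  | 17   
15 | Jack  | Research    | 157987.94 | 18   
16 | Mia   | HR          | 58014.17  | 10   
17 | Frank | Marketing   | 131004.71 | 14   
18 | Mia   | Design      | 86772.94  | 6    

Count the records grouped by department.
SELECT department, COUNT(*) as count
FROM employees
GROUP BY department

Result:
  Design: 5
  Engineering: 3
  HR: 3
  Marketing: 4
  Research: 3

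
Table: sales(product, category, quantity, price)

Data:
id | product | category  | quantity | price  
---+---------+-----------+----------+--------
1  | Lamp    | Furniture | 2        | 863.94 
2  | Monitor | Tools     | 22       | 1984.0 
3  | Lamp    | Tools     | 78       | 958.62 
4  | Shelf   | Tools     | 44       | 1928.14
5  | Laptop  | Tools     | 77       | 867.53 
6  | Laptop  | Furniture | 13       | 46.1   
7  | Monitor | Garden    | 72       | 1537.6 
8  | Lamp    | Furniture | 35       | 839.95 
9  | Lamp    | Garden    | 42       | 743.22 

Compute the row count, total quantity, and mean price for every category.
SELECT category,
       COUNT(*) as cnt,
       SUM(quantity) as total_quantity,
       AVG(price) as avg_price
FROM sales
GROUP BY category

Result:
  Furniture: 3 records, 50 total quantity, 583.33 avg price
  Garden: 2 records, 114 total quantity, 1140.41 avg price
  Tools: 4 records, 221 total quantity, 1434.57 avg price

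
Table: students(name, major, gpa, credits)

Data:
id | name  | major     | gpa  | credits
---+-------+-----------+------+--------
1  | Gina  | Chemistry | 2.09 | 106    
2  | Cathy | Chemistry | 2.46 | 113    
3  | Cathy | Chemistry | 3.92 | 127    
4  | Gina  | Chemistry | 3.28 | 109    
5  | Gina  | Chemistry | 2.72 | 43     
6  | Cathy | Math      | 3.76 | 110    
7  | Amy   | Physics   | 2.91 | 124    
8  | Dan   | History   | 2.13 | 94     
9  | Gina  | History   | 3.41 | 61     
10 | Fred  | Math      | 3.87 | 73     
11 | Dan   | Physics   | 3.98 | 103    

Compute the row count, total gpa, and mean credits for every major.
SELECT major,
       COUNT(*) as cnt,
       SUM(gpa) as total_gpa,
       AVG(credits) as avg_credits
FROM students
GROUP BY major

Result:
  Chemistry: 5 records, 14.47 total gpa, 99.60 avg credits
  History: 2 records, 5.54 total gpa, 77.50 avg credits
  Math: 2 records, 7.63 total gpa, 91.50 avg credits
  Physics: 2 records, 6.89 total gpa, 113.50 avg credits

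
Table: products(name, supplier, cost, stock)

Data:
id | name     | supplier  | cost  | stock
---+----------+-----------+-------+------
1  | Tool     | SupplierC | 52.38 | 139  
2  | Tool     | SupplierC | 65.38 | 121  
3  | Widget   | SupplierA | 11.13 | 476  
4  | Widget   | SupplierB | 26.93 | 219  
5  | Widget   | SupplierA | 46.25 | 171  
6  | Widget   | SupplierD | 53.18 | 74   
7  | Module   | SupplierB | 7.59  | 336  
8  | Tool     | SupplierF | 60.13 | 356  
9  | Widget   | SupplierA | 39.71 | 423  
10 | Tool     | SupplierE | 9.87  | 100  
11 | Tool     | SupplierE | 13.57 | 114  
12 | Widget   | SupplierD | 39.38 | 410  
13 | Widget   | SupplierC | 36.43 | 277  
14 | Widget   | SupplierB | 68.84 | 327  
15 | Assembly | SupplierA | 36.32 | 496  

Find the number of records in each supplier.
SELECT supplier, COUNT(*) as count
FROM products
GROUP BY supplier

Result:
  SupplierA: 4
  SupplierB: 3
  SupplierC: 3
  SupplierD: 2
  SupplierE: 2
  SupplierF: 1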